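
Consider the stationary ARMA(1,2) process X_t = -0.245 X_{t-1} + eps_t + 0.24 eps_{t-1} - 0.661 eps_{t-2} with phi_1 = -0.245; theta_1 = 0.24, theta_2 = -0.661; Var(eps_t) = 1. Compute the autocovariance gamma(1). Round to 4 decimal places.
\gamma(1) = -0.1152

Multiply the model equation by X_{t-k} and take expectations. With theta_0 = psi_0 = 1 and psi_j the MA(infinity) weights, this gives
  gamma(k) - sum_i phi_i gamma(k-i) = c_k,
  c_k = sigma^2 * sum_{j=k..q} theta_j psi_{j-k}   (c_k = 0 for k > q),
using gamma(-m) = gamma(m).
psi-weights needed (psi_j = theta_j + sum_i phi_i psi_{j-i}):
  psi_1 = theta_1 + phi_1 = 0.24 + (-0.245) = -0.005
  psi_2 = theta_2 + phi_1 psi_1 = -0.661 + (-0.245)(-0.005) = -0.659775
Right-hand sides:
  c_0 = sigma^2 (1 + theta_1 psi_1 + theta_2 psi_2) = 1 * (1 + (0.24)(-0.005) + (-0.661)(-0.659775)) = 1 * 1.434911 = 1.434911
  c_1 = sigma^2 (theta_1 + theta_2 psi_1) = 1 * (0.24 + (-0.661)(-0.005)) = 0.243305
  c_2 = sigma^2 theta_2 = 1 * (-0.661) = -0.661
Equations for k = 0 and k = 1 (AR order 1):
  gamma(0) = phi_1 gamma(1) + c_0
  gamma(1) = phi_1 gamma(0) + c_1
Substituting the second into the first: gamma(0) (1 - phi_1^2) = c_0 + phi_1 c_1, so
  gamma(0) = (c_0 + phi_1 c_1) / (1 - phi_1^2) = (1.434911 + (-0.245)(0.243305)) / (1 - (-0.245)^2) = 1.375302 / 0.939975 = 1.463126.
  gamma(1) = phi_1 gamma(0) + c_1 = (-0.245)(1.463126) + (0.243305) = -0.115161.
Therefore gamma(1) = -0.1152 (to 4 decimal places).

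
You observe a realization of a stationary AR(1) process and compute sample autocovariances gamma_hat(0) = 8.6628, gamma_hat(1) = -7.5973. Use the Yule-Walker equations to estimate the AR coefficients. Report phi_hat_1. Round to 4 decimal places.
\hat\phi_{1} = -0.8770

The Yule-Walker equations for an AR(p) process read, in matrix form,
  Gamma_p phi = r_p,   with   (Gamma_p)_{ij} = gamma(|i - j|),
                       (r_p)_i = gamma(i),   i,j = 1..p.
Substitute the sample gammas (Toeplitz matrix and right-hand side of size 1):
  Gamma_p = [[8.6628]]
  r_p     = [-7.5973]
With p = 1 this is the single equation gamma(0) phi_1 = gamma(1):
  phi_hat_1 = gamma(1) / gamma(0) = -7.5973 / 8.6628 = -0.8770.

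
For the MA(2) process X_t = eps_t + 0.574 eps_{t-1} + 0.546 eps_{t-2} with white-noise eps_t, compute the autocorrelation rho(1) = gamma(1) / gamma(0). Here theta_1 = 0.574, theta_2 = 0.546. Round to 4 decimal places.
\rho(1) = 0.5452

For an MA(q) process with theta_0 = 1, the autocovariance is
  gamma(k) = sigma^2 * sum_{i=0..q-k} theta_i * theta_{i+k},
and rho(k) = gamma(k) / gamma(0). Sigma^2 cancels.
  numerator   = (1)*(0.574) + (0.574)*(0.546) = 0.887404.
  denominator = (1)^2 + (0.574)^2 + (0.546)^2 = 1.627592.
  rho(1) = 0.887404 / 1.627592 = 0.5452.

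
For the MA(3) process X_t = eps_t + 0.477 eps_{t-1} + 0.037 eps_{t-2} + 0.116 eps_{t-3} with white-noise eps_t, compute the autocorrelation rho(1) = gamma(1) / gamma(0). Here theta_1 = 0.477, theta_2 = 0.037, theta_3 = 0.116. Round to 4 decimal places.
\rho(1) = 0.4016

For an MA(q) process with theta_0 = 1, the autocovariance is
  gamma(k) = sigma^2 * sum_{i=0..q-k} theta_i * theta_{i+k},
and rho(k) = gamma(k) / gamma(0). Sigma^2 cancels.
  numerator   = (1)*(0.477) + (0.477)*(0.037) + (0.037)*(0.116) = 0.498941.
  denominator = (1)^2 + (0.477)^2 + (0.037)^2 + (0.116)^2 = 1.242354.
  rho(1) = 0.498941 / 1.242354 = 0.4016.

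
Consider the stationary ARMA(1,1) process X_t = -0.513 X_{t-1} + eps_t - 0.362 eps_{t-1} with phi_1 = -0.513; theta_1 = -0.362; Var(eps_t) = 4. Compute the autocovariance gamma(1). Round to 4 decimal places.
\gamma(1) = -5.6322

Multiply the model equation by X_{t-k} and take expectations. With theta_0 = psi_0 = 1 and psi_j the MA(infinity) weights, this gives
  gamma(k) - sum_i phi_i gamma(k-i) = c_k,
  c_k = sigma^2 * sum_{j=k..q} theta_j psi_{j-k}   (c_k = 0 for k > q),
using gamma(-m) = gamma(m).
psi-weights needed (psi_j = theta_j + sum_i phi_i psi_{j-i}):
  psi_1 = theta_1 + phi_1 = -0.362 + (-0.513) = -0.875
Right-hand sides:
  c_0 = sigma^2 (1 + theta_1 psi_1) = 4 * (1 + (-0.362)(-0.875)) = 4 * 1.31675 = 5.267
  c_1 = sigma^2 theta_1 = 4 * (-0.362) = -1.448
  c_2 = 0
Equations for k = 0 and k = 1 (AR order 1):
  gamma(0) = phi_1 gamma(1) + c_0
  gamma(1) = phi_1 gamma(0) + c_1
Substituting the second into the first: gamma(0) (1 - phi_1^2) = c_0 + phi_1 c_1, so
  gamma(0) = (c_0 + phi_1 c_1) / (1 - phi_1^2) = (5.267 + (-0.513)(-1.448)) / (1 - (-0.513)^2) = 6.009824 / 0.736831 = 8.156313.
  gamma(1) = phi_1 gamma(0) + c_1 = (-0.513)(8.156313) + (-1.448) = -5.632188.
Therefore gamma(1) = -5.6322 (to 4 decimal places).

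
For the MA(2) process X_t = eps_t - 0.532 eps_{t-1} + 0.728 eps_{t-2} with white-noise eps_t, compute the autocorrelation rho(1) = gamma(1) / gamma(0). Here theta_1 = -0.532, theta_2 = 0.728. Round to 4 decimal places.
\rho(1) = -0.5071

For an MA(q) process with theta_0 = 1, the autocovariance is
  gamma(k) = sigma^2 * sum_{i=0..q-k} theta_i * theta_{i+k},
and rho(k) = gamma(k) / gamma(0). Sigma^2 cancels.
  numerator   = (1)*(-0.532) + (-0.532)*(0.728) = -0.919296.
  denominator = (1)^2 + (-0.532)^2 + (0.728)^2 = 1.813008.
  rho(1) = -0.919296 / 1.813008 = -0.5071.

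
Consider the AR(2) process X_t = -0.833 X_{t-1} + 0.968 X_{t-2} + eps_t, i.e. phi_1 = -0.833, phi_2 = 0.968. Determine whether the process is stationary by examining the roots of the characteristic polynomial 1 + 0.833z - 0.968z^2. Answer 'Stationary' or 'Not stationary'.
\text{Not stationary}

The AR(p) characteristic polynomial is P(z) = 1 + 0.833z - 0.968z^2.
Stationarity requires all roots to lie outside the unit circle, i.e. |z| > 1 for every root.
Set 1 + (0.833) z + (-0.968) z^2 = 0, i.e. a z^2 + b z + c = 0 with a = -0.968, b = 0.833, c = 1.
Discriminant D = b^2 - 4ac = (0.833)^2 - 4*(-0.968)*1 = 0.693889 - (-3.872) = 4.565889.
D >= 0, so the roots are real: z = (-b +/- sqrt(D)) / (2a) = (-0.833 +/- 2.136794) / (-1.936).
  z_1 = (-0.833 + 2.136794) / (-1.936) = -0.6734,   |z_1| = 0.6734.
  z_2 = (-0.833 - 2.136794) / (-1.936) = 1.534,   |z_2| = 1.534.
Moduli of all roots: 0.6734, 1.5340.
All moduli strictly greater than 1? No.
Verdict: Not stationary.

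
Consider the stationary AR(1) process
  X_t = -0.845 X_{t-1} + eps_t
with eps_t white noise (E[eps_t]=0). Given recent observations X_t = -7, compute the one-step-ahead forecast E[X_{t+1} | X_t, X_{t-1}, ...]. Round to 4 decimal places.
E[X_{t+1} \mid \mathcal F_t] = 5.9150

For an AR(p) model X_t = c + sum_i phi_i X_{t-i} + eps_t, the
one-step-ahead conditional mean is
  E[X_{t+1} | X_t, ...] = c + sum_i phi_i X_{t+1-i}.
Substitute known values:
  E[X_{t+1} | ...] = (-0.845) * (-7)
                   = 5.9150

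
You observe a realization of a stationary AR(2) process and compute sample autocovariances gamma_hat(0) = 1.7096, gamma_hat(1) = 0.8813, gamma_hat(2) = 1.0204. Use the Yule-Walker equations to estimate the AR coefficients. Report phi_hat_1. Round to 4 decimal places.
\hat\phi_{1} = 0.2830

The Yule-Walker equations for an AR(p) process read, in matrix form,
  Gamma_p phi = r_p,   with   (Gamma_p)_{ij} = gamma(|i - j|),
                       (r_p)_i = gamma(i),   i,j = 1..p.
Substitute the sample gammas (Toeplitz matrix and right-hand side of size 2):
  Gamma_p = [[1.7096, 0.8813], [0.8813, 1.7096]]
  r_p     = [0.8813, 1.0204]
Written out:
  1.7096 phi_1 + 0.8813 phi_2 = 0.8813
  0.8813 phi_1 + 1.7096 phi_2 = 1.0204
Solve by Cramer's rule:
  det = gamma(0)^2 - gamma(1)^2 = (1.7096)^2 - (0.8813)^2 = 2.92273216 - 0.77668969 = 2.14604247
  phi_hat_1 = [gamma(1) gamma(0) - gamma(1) gamma(2)] / det = [(0.8813)(1.7096) - (0.8813)(1.0204)] / 2.14604247 = 0.60739196 / 2.14604247 = 0.283
  phi_hat_2 = [gamma(0) gamma(2) - gamma(1)^2] / det = [(1.7096)(1.0204) - (0.8813)^2] / 2.14604247 = 0.96778615 / 2.14604247 = 0.451
So phi_hat = [0.2830, 0.4510].
Therefore phi_hat_1 = 0.2830.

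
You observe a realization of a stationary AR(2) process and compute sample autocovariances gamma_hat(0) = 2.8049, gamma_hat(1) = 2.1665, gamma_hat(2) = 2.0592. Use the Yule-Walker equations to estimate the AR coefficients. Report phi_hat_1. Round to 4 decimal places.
\hat\phi_{1} = 0.5090

The Yule-Walker equations for an AR(p) process read, in matrix form,
  Gamma_p phi = r_p,   with   (Gamma_p)_{ij} = gamma(|i - j|),
                       (r_p)_i = gamma(i),   i,j = 1..p.
Substitute the sample gammas (Toeplitz matrix and right-hand side of size 2):
  Gamma_p = [[2.8049, 2.1665], [2.1665, 2.8049]]
  r_p     = [2.1665, 2.0592]
Written out:
  2.8049 phi_1 + 2.1665 phi_2 = 2.1665
  2.1665 phi_1 + 2.8049 phi_2 = 2.0592
Solve by Cramer's rule:
  det = gamma(0)^2 - gamma(1)^2 = (2.8049)^2 - (2.1665)^2 = 7.86746401 - 4.69372225 = 3.17374176
  phi_hat_1 = [gamma(1) gamma(0) - gamma(1) gamma(2)] / det = [(2.1665)(2.8049) - (2.1665)(2.0592)] / 3.17374176 = 1.61555905 / 3.17374176 = 0.509
  phi_hat_2 = [gamma(0) gamma(2) - gamma(1)^2] / det = [(2.8049)(2.0592) - (2.1665)^2] / 3.17374176 = 1.08212783 / 3.17374176 = 0.341
So phi_hat = [0.5090, 0.3410].
Therefore phi_hat_1 = 0.5090.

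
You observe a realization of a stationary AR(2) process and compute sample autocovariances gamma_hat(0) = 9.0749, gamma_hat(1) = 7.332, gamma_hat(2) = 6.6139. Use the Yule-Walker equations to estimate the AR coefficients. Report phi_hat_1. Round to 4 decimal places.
\hat\phi_{1} = 0.6310

The Yule-Walker equations for an AR(p) process read, in matrix form,
  Gamma_p phi = r_p,   with   (Gamma_p)_{ij} = gamma(|i - j|),
                       (r_p)_i = gamma(i),   i,j = 1..p.
Substitute the sample gammas (Toeplitz matrix and right-hand side of size 2):
  Gamma_p = [[9.0749, 7.332], [7.332, 9.0749]]
  r_p     = [7.332, 6.6139]
Written out:
  9.0749 phi_1 + 7.332 phi_2 = 7.332
  7.332 phi_1 + 9.0749 phi_2 = 6.6139
Solve by Cramer's rule:
  det = gamma(0)^2 - gamma(1)^2 = (9.0749)^2 - (7.332)^2 = 82.35381001 - 53.758224 = 28.59558601
  phi_hat_1 = [gamma(1) gamma(0) - gamma(1) gamma(2)] / det = [(7.332)(9.0749) - (7.332)(6.6139)] / 28.59558601 = 18.044052 / 28.59558601 = 0.631
  phi_hat_2 = [gamma(0) gamma(2) - gamma(1)^2] / det = [(9.0749)(6.6139) - (7.332)^2] / 28.59558601 = 6.26225711 / 28.59558601 = 0.219
So phi_hat = [0.6310, 0.2190].
Therefore phi_hat_1 = 0.6310.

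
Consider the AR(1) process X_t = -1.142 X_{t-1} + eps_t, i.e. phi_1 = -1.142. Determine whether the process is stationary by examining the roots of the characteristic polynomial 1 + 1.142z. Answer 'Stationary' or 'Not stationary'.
\text{Not stationary}

The AR(p) characteristic polynomial is P(z) = 1 + 1.142z.
Stationarity requires all roots to lie outside the unit circle, i.e. |z| > 1 for every root.
This is linear in z: 1 + (1.142) z = 0  =>  z = -1/(1.142) = -0.875657,  |z| = 0.875657.
Moduli of all roots: 0.8757.
All moduli strictly greater than 1? No.
Verdict: Not stationary.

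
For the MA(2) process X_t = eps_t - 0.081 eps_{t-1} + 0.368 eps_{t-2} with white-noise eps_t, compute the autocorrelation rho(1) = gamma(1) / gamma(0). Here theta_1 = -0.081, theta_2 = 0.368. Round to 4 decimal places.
\rho(1) = -0.0970

For an MA(q) process with theta_0 = 1, the autocovariance is
  gamma(k) = sigma^2 * sum_{i=0..q-k} theta_i * theta_{i+k},
and rho(k) = gamma(k) / gamma(0). Sigma^2 cancels.
  numerator   = (1)*(-0.081) + (-0.081)*(0.368) = -0.110808.
  denominator = (1)^2 + (-0.081)^2 + (0.368)^2 = 1.141985.
  rho(1) = -0.110808 / 1.141985 = -0.0970.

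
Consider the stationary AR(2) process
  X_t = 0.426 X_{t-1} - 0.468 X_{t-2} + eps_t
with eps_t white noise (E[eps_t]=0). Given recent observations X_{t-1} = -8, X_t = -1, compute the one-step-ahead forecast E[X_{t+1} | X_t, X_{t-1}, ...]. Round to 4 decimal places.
E[X_{t+1} \mid \mathcal F_t] = 3.3180

For an AR(p) model X_t = c + sum_i phi_i X_{t-i} + eps_t, the
one-step-ahead conditional mean is
  E[X_{t+1} | X_t, ...] = c + sum_i phi_i X_{t+1-i}.
Substitute known values:
  E[X_{t+1} | ...] = (0.426) * (-1) + (-0.468) * (-8)
                   = 3.3180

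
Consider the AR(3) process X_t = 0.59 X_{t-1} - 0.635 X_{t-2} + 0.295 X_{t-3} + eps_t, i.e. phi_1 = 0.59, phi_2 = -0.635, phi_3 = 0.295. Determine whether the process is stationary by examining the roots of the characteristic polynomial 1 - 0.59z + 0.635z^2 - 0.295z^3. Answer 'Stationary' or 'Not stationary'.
\text{Stationary}

The AR(p) characteristic polynomial is P(z) = 1 - 0.59z + 0.635z^2 - 0.295z^3.
Stationarity requires all roots to lie outside the unit circle, i.e. |z| > 1 for every root.
Degree 3: look for a simple real root z0 first, then factor out (1 - z/z0) and solve the remaining quadratic.
Testing z0 = 2: P(2) = 1 + (-0.59)(2) + (0.635)(2)^2 + (-0.295)(2)^3
  = 1 + (-1.18) + (2.54) + (-2.36) = 0.  So z_0 = 2 is a root, |z_0| = 2.
Divide out the factor (1 - 0.5 z) = (1 - z/z0) (since 1/z0 = 0.5):
  P(z) = (1 - 0.5 z)(1 + (-0.09) z + (0.59) z^2)
  [check: z-coef -0.09 - (0.5) = -0.59; z^2-coef 0.59 - (0.5)(-0.09) = 0.635; z^3-coef -(0.5)(0.59) = -0.295.]
Remaining roots from the quadratic factor 1 + (-0.09) z + (0.59) z^2:
  Set 1 + (-0.09) z + (0.59) z^2 = 0, i.e. a z^2 + b z + c = 0 with a = 0.59, b = -0.09, c = 1.
  Discriminant D = b^2 - 4ac = (-0.09)^2 - 4*(0.59)*1 = 0.0081 - (2.36) = -2.3519.
  D < 0, so the roots are the complex-conjugate pair z = (-b +/- i sqrt(-D)) / (2a) = 0.0763 +/- 1.2997i.
  For a conjugate pair |z|^2 = z * conj(z) = (product of roots) = c/a = 1/(0.59) = 1.694915, so |z| = sqrt(1.694915) = 1.3019 for both roots.
Moduli of all roots: 2.0000, 1.3019, 1.3019.
All moduli strictly greater than 1? Yes.
Verdict: Stationary.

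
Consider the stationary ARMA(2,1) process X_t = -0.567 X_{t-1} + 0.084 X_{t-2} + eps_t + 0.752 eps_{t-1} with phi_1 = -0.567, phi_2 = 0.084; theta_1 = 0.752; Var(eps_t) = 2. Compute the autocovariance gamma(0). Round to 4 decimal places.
\gamma(0) = 2.0720

Multiply the model equation by X_{t-k} and take expectations. With theta_0 = psi_0 = 1 and psi_j the MA(infinity) weights, this gives
  gamma(k) - sum_i phi_i gamma(k-i) = c_k,
  c_k = sigma^2 * sum_{j=k..q} theta_j psi_{j-k}   (c_k = 0 for k > q),
using gamma(-m) = gamma(m).
psi-weights needed (psi_j = theta_j + sum_i phi_i psi_{j-i}):
  psi_1 = theta_1 + phi_1 = 0.752 + (-0.567) = 0.185
Right-hand sides:
  c_0 = sigma^2 (1 + theta_1 psi_1) = 2 * (1 + (0.752)(0.185)) = 2 * 1.13912 = 2.27824
  c_1 = sigma^2 theta_1 = 2 * (0.752) = 1.504
  c_2 = 0
Equations for k = 0, 1, 2 (AR order 2, c_2 = 0):
  (E0) gamma(0) = phi_1 gamma(1) + phi_2 gamma(2) + c_0
  (E1) gamma(1) = phi_1 gamma(0) + phi_2 gamma(1) + c_1
  (E2) gamma(2) = phi_1 gamma(1) + phi_2 gamma(0)
From (E1): gamma(1) = A gamma(0) + B with
  A = phi_1 / (1 - phi_2) = -0.567 / 0.916 = -0.618996,   B = c_1 / (1 - phi_2) = 1.504 / 0.916 = 1.641921.
Insert (E2) into (E0): gamma(0) (1 - phi_2^2) = phi_1 (1 + phi_2) gamma(1) + c_0.
  phi_1 (1 + phi_2) = (-0.567)(1.084) = -0.614628,   1 - phi_2^2 = 0.992944.
Replace gamma(1) by A gamma(0) + B and collect gamma(0):
  gamma(0) [0.992944 - (-0.614628)(-0.618996)] = (-0.614628)(1.641921) + 2.27824
  gamma(0) * 0.612492 = 1.269069
  gamma(0) = 1.269069 / 0.612492 = 2.071977.
Therefore gamma(0) = 2.0720 (to 4 decimal places).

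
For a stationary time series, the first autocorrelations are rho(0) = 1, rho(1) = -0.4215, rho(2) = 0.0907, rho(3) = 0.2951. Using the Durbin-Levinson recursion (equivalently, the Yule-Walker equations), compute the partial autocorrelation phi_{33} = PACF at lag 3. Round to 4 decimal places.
\phi_{33} = 0.3601

The PACF at lag k is phi_{kk}, the last component of the solution
to the Yule-Walker system G_k phi = r_k where
  (G_k)_{ij} = rho(|i - j|), (r_k)_i = rho(i), i,j = 1..k.
Equivalently, Durbin-Levinson gives phi_{kk} iteratively:
  phi_{11} = rho(1)
  phi_{kk} = [rho(k) - sum_{j=1..k-1} phi_{k-1,j} rho(k-j)]
            / [1 - sum_{j=1..k-1} phi_{k-1,j} rho(j)],
  phi_{k,j} = phi_{k-1,j} - phi_{kk} phi_{k-1,k-j},  j = 1..k-1.
Step k = 1:
  phi_11 = rho(1) = -0.4215.
Step k = 2:
  phi_22 = [rho(2) - phi_11 rho(1)] / [1 - phi_11 rho(1)] = [0.0907 - (-0.4215)(-0.4215)] / [1 - (-0.4215)(-0.4215)]
         = -0.08696225 / 0.82233775 = -0.10575.
  Update: phi_21 = phi_11 - phi_22 phi_11 = -0.4215 - (-0.10575)(-0.4215) = -0.466074.
Step k = 3:
  phi_33 = [rho(3) - phi_21 rho(2) - phi_22 rho(1)] / [1 - phi_21 rho(1) - phi_22 rho(2)]
    numerator   = 0.2951 - (-0.466074)(0.0907) - (-0.10575)(-0.4215) = 0.29279924
    denominator = 1 - (-0.466074)(-0.4215) - (-0.10575)(0.0907) = 0.81314149
  phi_33 = 0.29279924 / 0.81314149 = 0.3601.
Therefore phi_{33} = 0.3601.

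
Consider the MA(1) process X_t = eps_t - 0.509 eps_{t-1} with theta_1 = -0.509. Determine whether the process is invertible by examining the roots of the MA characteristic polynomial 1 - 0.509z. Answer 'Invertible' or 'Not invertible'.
\text{Invertible}

The MA(q) characteristic polynomial is P(z) = 1 - 0.509z.
Invertibility requires all roots to lie outside the unit circle, i.e. |z| > 1 for every root.
This is linear in z: 1 + (-0.509) z = 0  =>  z = -1/(-0.509) = 1.964637,  |z| = 1.964637.
Moduli of all roots: 1.9646.
All moduli strictly greater than 1? Yes.
Verdict: Invertible.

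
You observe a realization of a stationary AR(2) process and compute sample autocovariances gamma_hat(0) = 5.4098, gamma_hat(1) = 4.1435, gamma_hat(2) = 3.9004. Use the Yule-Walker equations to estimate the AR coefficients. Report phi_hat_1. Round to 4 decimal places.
\hat\phi_{1} = 0.5170

The Yule-Walker equations for an AR(p) process read, in matrix form,
  Gamma_p phi = r_p,   with   (Gamma_p)_{ij} = gamma(|i - j|),
                       (r_p)_i = gamma(i),   i,j = 1..p.
Substitute the sample gammas (Toeplitz matrix and right-hand side of size 2):
  Gamma_p = [[5.4098, 4.1435], [4.1435, 5.4098]]
  r_p     = [4.1435, 3.9004]
Written out:
  5.4098 phi_1 + 4.1435 phi_2 = 4.1435
  4.1435 phi_1 + 5.4098 phi_2 = 3.9004
Solve by Cramer's rule:
  det = gamma(0)^2 - gamma(1)^2 = (5.4098)^2 - (4.1435)^2 = 29.26593604 - 17.16859225 = 12.09734379
  phi_hat_1 = [gamma(1) gamma(0) - gamma(1) gamma(2)] / det = [(4.1435)(5.4098) - (4.1435)(3.9004)] / 12.09734379 = 6.2541989 / 12.09734379 = 0.517
  phi_hat_2 = [gamma(0) gamma(2) - gamma(1)^2] / det = [(5.4098)(3.9004) - (4.1435)^2] / 12.09734379 = 3.93179167 / 12.09734379 = 0.325
So phi_hat = [0.5170, 0.3250].
Therefore phi_hat_1 = 0.5170.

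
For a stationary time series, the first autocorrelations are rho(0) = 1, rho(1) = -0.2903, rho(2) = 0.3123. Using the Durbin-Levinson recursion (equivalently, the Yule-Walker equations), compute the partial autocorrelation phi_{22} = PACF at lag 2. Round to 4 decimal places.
\phi_{22} = 0.2490

The PACF at lag k is phi_{kk}, the last component of the solution
to the Yule-Walker system G_k phi = r_k where
  (G_k)_{ij} = rho(|i - j|), (r_k)_i = rho(i), i,j = 1..k.
Equivalently, Durbin-Levinson gives phi_{kk} iteratively:
  phi_{11} = rho(1)
  phi_{kk} = [rho(k) - sum_{j=1..k-1} phi_{k-1,j} rho(k-j)]
            / [1 - sum_{j=1..k-1} phi_{k-1,j} rho(j)],
  phi_{k,j} = phi_{k-1,j} - phi_{kk} phi_{k-1,k-j},  j = 1..k-1.
Step k = 1:
  phi_11 = rho(1) = -0.2903.
Step k = 2:
  phi_22 = [rho(2) - phi_11 rho(1)] / [1 - phi_11 rho(1)] = [0.3123 - (-0.2903)(-0.2903)] / [1 - (-0.2903)(-0.2903)]
         = 0.22802591 / 0.91572591 = 0.249.
Therefore phi_{22} = 0.2490.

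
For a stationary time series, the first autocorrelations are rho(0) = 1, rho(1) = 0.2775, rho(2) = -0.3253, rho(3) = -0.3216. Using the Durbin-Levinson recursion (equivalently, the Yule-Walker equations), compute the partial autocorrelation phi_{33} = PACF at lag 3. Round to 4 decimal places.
\phi_{33} = -0.0950

The PACF at lag k is phi_{kk}, the last component of the solution
to the Yule-Walker system G_k phi = r_k where
  (G_k)_{ij} = rho(|i - j|), (r_k)_i = rho(i), i,j = 1..k.
Equivalently, Durbin-Levinson gives phi_{kk} iteratively:
  phi_{11} = rho(1)
  phi_{kk} = [rho(k) - sum_{j=1..k-1} phi_{k-1,j} rho(k-j)]
            / [1 - sum_{j=1..k-1} phi_{k-1,j} rho(j)],
  phi_{k,j} = phi_{k-1,j} - phi_{kk} phi_{k-1,k-j},  j = 1..k-1.
Step k = 1:
  phi_11 = rho(1) = 0.2775.
Step k = 2:
  phi_22 = [rho(2) - phi_11 rho(1)] / [1 - phi_11 rho(1)] = [-0.3253 - (0.2775)(0.2775)] / [1 - (0.2775)(0.2775)]
         = -0.40230625 / 0.92299375 = -0.435871.
  Update: phi_21 = phi_11 - phi_22 phi_11 = 0.2775 - (-0.435871)(0.2775) = 0.398454.
Step k = 3:
  phi_33 = [rho(3) - phi_21 rho(2) - phi_22 rho(1)] / [1 - phi_21 rho(1) - phi_22 rho(2)]
    numerator   = -0.3216 - (0.398454)(-0.3253) - (-0.435871)(0.2775) = -0.07102863
    denominator = 1 - (0.398454)(0.2775) - (-0.435871)(-0.3253) = 0.7476401
  phi_33 = -0.07102863 / 0.7476401 = -0.095.
Therefore phi_{33} = -0.0950.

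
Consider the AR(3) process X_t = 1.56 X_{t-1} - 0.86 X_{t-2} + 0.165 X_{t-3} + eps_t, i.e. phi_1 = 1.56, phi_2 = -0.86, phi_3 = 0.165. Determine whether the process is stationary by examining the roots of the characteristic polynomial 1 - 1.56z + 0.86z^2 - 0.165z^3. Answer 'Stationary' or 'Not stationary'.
\text{Stationary}

The AR(p) characteristic polynomial is P(z) = 1 - 1.56z + 0.86z^2 - 0.165z^3.
Stationarity requires all roots to lie outside the unit circle, i.e. |z| > 1 for every root.
Degree 3: look for a simple real root z0 first, then factor out (1 - z/z0) and solve the remaining quadratic.
Testing z0 = 2: P(2) = 1 + (-1.56)(2) + (0.86)(2)^2 + (-0.165)(2)^3
  = 1 + (-3.12) + (3.44) + (-1.32) = 0.  So z_0 = 2 is a root, |z_0| = 2.
Divide out the factor (1 - 0.5 z) = (1 - z/z0) (since 1/z0 = 0.5):
  P(z) = (1 - 0.5 z)(1 + (-1.06) z + (0.33) z^2)
  [check: z-coef -1.06 - (0.5) = -1.56; z^2-coef 0.33 - (0.5)(-1.06) = 0.86; z^3-coef -(0.5)(0.33) = -0.165.]
Remaining roots from the quadratic factor 1 + (-1.06) z + (0.33) z^2:
  Set 1 + (-1.06) z + (0.33) z^2 = 0, i.e. a z^2 + b z + c = 0 with a = 0.33, b = -1.06, c = 1.
  Discriminant D = b^2 - 4ac = (-1.06)^2 - 4*(0.33)*1 = 1.1236 - (1.32) = -0.1964.
  D < 0, so the roots are the complex-conjugate pair z = (-b +/- i sqrt(-D)) / (2a) = 1.6061 +/- 0.6715i.
  For a conjugate pair |z|^2 = z * conj(z) = (product of roots) = c/a = 1/(0.33) = 3.030303, so |z| = sqrt(3.030303) = 1.7408 for both roots.
Moduli of all roots: 2.0000, 1.7408, 1.7408.
All moduli strictly greater than 1? Yes.
Verdict: Stationary.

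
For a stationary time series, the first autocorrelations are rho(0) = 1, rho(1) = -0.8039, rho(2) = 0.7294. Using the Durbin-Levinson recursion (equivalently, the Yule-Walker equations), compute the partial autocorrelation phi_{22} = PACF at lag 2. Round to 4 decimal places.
\phi_{22} = 0.2350

The PACF at lag k is phi_{kk}, the last component of the solution
to the Yule-Walker system G_k phi = r_k where
  (G_k)_{ij} = rho(|i - j|), (r_k)_i = rho(i), i,j = 1..k.
Equivalently, Durbin-Levinson gives phi_{kk} iteratively:
  phi_{11} = rho(1)
  phi_{kk} = [rho(k) - sum_{j=1..k-1} phi_{k-1,j} rho(k-j)]
            / [1 - sum_{j=1..k-1} phi_{k-1,j} rho(j)],
  phi_{k,j} = phi_{k-1,j} - phi_{kk} phi_{k-1,k-j},  j = 1..k-1.
Step k = 1:
  phi_11 = rho(1) = -0.8039.
Step k = 2:
  phi_22 = [rho(2) - phi_11 rho(1)] / [1 - phi_11 rho(1)] = [0.7294 - (-0.8039)(-0.8039)] / [1 - (-0.8039)(-0.8039)]
         = 0.08314479 / 0.35374479 = 0.235.
Therefore phi_{22} = 0.2350.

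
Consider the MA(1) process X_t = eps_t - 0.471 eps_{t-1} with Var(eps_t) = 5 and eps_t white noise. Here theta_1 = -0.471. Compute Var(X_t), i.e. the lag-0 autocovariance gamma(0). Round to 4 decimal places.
\gamma(0) = 6.1092

For an MA(q) process X_t = eps_t + sum_i theta_i eps_{t-i} with
Var(eps_t) = sigma^2, the variance is
  gamma(0) = sigma^2 * (1 + sum_i theta_i^2).
  sum_i theta_i^2 = (-0.471)^2 = 0.221841.
  gamma(0) = 5 * (1 + 0.221841) = 5 * 1.221841 = 6.109205, which rounds to 6.1092.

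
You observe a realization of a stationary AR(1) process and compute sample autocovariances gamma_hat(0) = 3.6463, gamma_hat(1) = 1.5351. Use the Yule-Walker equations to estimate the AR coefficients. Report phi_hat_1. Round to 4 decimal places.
\hat\phi_{1} = 0.4210

The Yule-Walker equations for an AR(p) process read, in matrix form,
  Gamma_p phi = r_p,   with   (Gamma_p)_{ij} = gamma(|i - j|),
                       (r_p)_i = gamma(i),   i,j = 1..p.
Substitute the sample gammas (Toeplitz matrix and right-hand side of size 1):
  Gamma_p = [[3.6463]]
  r_p     = [1.5351]
With p = 1 this is the single equation gamma(0) phi_1 = gamma(1):
  phi_hat_1 = gamma(1) / gamma(0) = 1.5351 / 3.6463 = 0.4210.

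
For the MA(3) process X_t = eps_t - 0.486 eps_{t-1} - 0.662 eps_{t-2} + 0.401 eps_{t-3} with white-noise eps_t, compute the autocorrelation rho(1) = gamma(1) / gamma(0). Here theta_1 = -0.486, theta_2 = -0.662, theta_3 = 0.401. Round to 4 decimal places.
\rho(1) = -0.2342

For an MA(q) process with theta_0 = 1, the autocovariance is
  gamma(k) = sigma^2 * sum_{i=0..q-k} theta_i * theta_{i+k},
and rho(k) = gamma(k) / gamma(0). Sigma^2 cancels.
  numerator   = (1)*(-0.486) + (-0.486)*(-0.662) + (-0.662)*(0.401) = -0.42973.
  denominator = (1)^2 + (-0.486)^2 + (-0.662)^2 + (0.401)^2 = 1.835241.
  rho(1) = -0.42973 / 1.835241 = -0.2342.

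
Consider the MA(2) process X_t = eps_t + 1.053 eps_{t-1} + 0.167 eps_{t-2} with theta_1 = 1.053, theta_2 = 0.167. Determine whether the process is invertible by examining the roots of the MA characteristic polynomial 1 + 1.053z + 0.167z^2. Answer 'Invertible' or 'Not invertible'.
\text{Invertible}

The MA(q) characteristic polynomial is P(z) = 1 + 1.053z + 0.167z^2.
Invertibility requires all roots to lie outside the unit circle, i.e. |z| > 1 for every root.
Set 1 + (1.053) z + (0.167) z^2 = 0, i.e. a z^2 + b z + c = 0 with a = 0.167, b = 1.053, c = 1.
Discriminant D = b^2 - 4ac = (1.053)^2 - 4*(0.167)*1 = 1.108809 - (0.668) = 0.440809.
D >= 0, so the roots are real: z = (-b +/- sqrt(D)) / (2a) = (-1.053 +/- 0.663934) / (0.334).
  z_1 = (-1.053 + 0.663934) / (0.334) = -1.1649,   |z_1| = 1.1649.
  z_2 = (-1.053 - 0.663934) / (0.334) = -5.1405,   |z_2| = 5.1405.
Moduli of all roots: 1.1649, 5.1405.
All moduli strictly greater than 1? Yes.
Verdict: Invertible.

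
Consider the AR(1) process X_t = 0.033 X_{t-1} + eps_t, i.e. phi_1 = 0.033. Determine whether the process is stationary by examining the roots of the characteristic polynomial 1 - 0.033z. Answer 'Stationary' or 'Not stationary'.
\text{Stationary}

The AR(p) characteristic polynomial is P(z) = 1 - 0.033z.
Stationarity requires all roots to lie outside the unit circle, i.e. |z| > 1 for every root.
This is linear in z: 1 + (-0.033) z = 0  =>  z = -1/(-0.033) = 30.30303,  |z| = 30.30303.
Moduli of all roots: 30.3030.
All moduli strictly greater than 1? Yes.
Verdict: Stationary.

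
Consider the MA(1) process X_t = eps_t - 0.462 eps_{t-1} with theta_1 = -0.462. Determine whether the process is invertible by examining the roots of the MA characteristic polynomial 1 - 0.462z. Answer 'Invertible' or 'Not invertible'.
\text{Invertible}

The MA(q) characteristic polynomial is P(z) = 1 - 0.462z.
Invertibility requires all roots to lie outside the unit circle, i.e. |z| > 1 for every root.
This is linear in z: 1 + (-0.462) z = 0  =>  z = -1/(-0.462) = 2.164502,  |z| = 2.164502.
Moduli of all roots: 2.1645.
All moduli strictly greater than 1? Yes.
Verdict: Invertible.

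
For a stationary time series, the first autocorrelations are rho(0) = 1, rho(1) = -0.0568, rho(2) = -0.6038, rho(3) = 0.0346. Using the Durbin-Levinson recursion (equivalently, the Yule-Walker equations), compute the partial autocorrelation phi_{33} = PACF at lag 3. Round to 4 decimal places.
\phi_{33} = -0.0880

The PACF at lag k is phi_{kk}, the last component of the solution
to the Yule-Walker system G_k phi = r_k where
  (G_k)_{ij} = rho(|i - j|), (r_k)_i = rho(i), i,j = 1..k.
Equivalently, Durbin-Levinson gives phi_{kk} iteratively:
  phi_{11} = rho(1)
  phi_{kk} = [rho(k) - sum_{j=1..k-1} phi_{k-1,j} rho(k-j)]
            / [1 - sum_{j=1..k-1} phi_{k-1,j} rho(j)],
  phi_{k,j} = phi_{k-1,j} - phi_{kk} phi_{k-1,k-j},  j = 1..k-1.
Step k = 1:
  phi_11 = rho(1) = -0.0568.
Step k = 2:
  phi_22 = [rho(2) - phi_11 rho(1)] / [1 - phi_11 rho(1)] = [-0.6038 - (-0.0568)(-0.0568)] / [1 - (-0.0568)(-0.0568)]
         = -0.60702624 / 0.99677376 = -0.608991.
  Update: phi_21 = phi_11 - phi_22 phi_11 = -0.0568 - (-0.608991)(-0.0568) = -0.091391.
Step k = 3:
  phi_33 = [rho(3) - phi_21 rho(2) - phi_22 rho(1)] / [1 - phi_21 rho(1) - phi_22 rho(2)]
    numerator   = 0.0346 - (-0.091391)(-0.6038) - (-0.608991)(-0.0568) = -0.05517239
    denominator = 1 - (-0.091391)(-0.0568) - (-0.608991)(-0.6038) = 0.62710025
  phi_33 = -0.05517239 / 0.62710025 = -0.088.
Therefore phi_{33} = -0.0880.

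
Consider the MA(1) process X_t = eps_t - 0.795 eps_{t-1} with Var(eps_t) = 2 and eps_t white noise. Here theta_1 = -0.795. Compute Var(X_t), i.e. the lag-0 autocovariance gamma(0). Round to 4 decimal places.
\gamma(0) = 3.2641

For an MA(q) process X_t = eps_t + sum_i theta_i eps_{t-i} with
Var(eps_t) = sigma^2, the variance is
  gamma(0) = sigma^2 * (1 + sum_i theta_i^2).
  sum_i theta_i^2 = (-0.795)^2 = 0.632025.
  gamma(0) = 2 * (1 + 0.632025) = 2 * 1.632025 = 3.26405, which rounds to 3.2641.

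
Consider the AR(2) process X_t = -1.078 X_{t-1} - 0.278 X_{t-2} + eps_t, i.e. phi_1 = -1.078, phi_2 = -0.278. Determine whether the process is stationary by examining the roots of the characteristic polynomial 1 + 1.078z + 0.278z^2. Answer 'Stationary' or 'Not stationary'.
\text{Stationary}

The AR(p) characteristic polynomial is P(z) = 1 + 1.078z + 0.278z^2.
Stationarity requires all roots to lie outside the unit circle, i.e. |z| > 1 for every root.
Set 1 + (1.078) z + (0.278) z^2 = 0, i.e. a z^2 + b z + c = 0 with a = 0.278, b = 1.078, c = 1.
Discriminant D = b^2 - 4ac = (1.078)^2 - 4*(0.278)*1 = 1.162084 - (1.112) = 0.050084.
D >= 0, so the roots are real: z = (-b +/- sqrt(D)) / (2a) = (-1.078 +/- 0.223795) / (0.556).
  z_1 = (-1.078 + 0.223795) / (0.556) = -1.5363,   |z_1| = 1.5363.
  z_2 = (-1.078 - 0.223795) / (0.556) = -2.3414,   |z_2| = 2.3414.
Moduli of all roots: 1.5363, 2.3414.
All moduli strictly greater than 1? Yes.
Verdict: Stationary.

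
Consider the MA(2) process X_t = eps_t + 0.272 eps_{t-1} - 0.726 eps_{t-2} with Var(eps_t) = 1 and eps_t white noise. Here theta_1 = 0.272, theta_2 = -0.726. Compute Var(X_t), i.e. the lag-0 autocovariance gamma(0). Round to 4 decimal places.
\gamma(0) = 1.6011

For an MA(q) process X_t = eps_t + sum_i theta_i eps_{t-i} with
Var(eps_t) = sigma^2, the variance is
  gamma(0) = sigma^2 * (1 + sum_i theta_i^2).
  sum_i theta_i^2 = (0.272)^2 + (-0.726)^2 = 0.073984 + 0.527076 = 0.60106.
  gamma(0) = 1 * (1 + 0.60106) = 1 * 1.60106 = 1.60106, which rounds to 1.6011.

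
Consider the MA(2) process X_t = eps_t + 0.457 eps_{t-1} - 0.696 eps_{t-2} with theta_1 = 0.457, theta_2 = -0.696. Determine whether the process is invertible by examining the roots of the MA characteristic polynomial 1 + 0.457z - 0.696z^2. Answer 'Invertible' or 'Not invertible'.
\text{Not invertible}

The MA(q) characteristic polynomial is P(z) = 1 + 0.457z - 0.696z^2.
Invertibility requires all roots to lie outside the unit circle, i.e. |z| > 1 for every root.
Set 1 + (0.457) z + (-0.696) z^2 = 0, i.e. a z^2 + b z + c = 0 with a = -0.696, b = 0.457, c = 1.
Discriminant D = b^2 - 4ac = (0.457)^2 - 4*(-0.696)*1 = 0.208849 - (-2.784) = 2.992849.
D >= 0, so the roots are real: z = (-b +/- sqrt(D)) / (2a) = (-0.457 +/- 1.729985) / (-1.392).
  z_1 = (-0.457 + 1.729985) / (-1.392) = -0.9145,   |z_1| = 0.9145.
  z_2 = (-0.457 - 1.729985) / (-1.392) = 1.5711,   |z_2| = 1.5711.
Moduli of all roots: 0.9145, 1.5711.
All moduli strictly greater than 1? No.
Verdict: Not invertible.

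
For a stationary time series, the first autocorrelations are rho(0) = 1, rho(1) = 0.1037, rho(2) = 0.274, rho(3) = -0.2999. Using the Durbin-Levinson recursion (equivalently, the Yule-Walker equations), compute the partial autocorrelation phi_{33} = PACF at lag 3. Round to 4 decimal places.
\phi_{33} = -0.3790

The PACF at lag k is phi_{kk}, the last component of the solution
to the Yule-Walker system G_k phi = r_k where
  (G_k)_{ij} = rho(|i - j|), (r_k)_i = rho(i), i,j = 1..k.
Equivalently, Durbin-Levinson gives phi_{kk} iteratively:
  phi_{11} = rho(1)
  phi_{kk} = [rho(k) - sum_{j=1..k-1} phi_{k-1,j} rho(k-j)]
            / [1 - sum_{j=1..k-1} phi_{k-1,j} rho(j)],
  phi_{k,j} = phi_{k-1,j} - phi_{kk} phi_{k-1,k-j},  j = 1..k-1.
Step k = 1:
  phi_11 = rho(1) = 0.1037.
Step k = 2:
  phi_22 = [rho(2) - phi_11 rho(1)] / [1 - phi_11 rho(1)] = [0.274 - (0.1037)(0.1037)] / [1 - (0.1037)(0.1037)]
         = 0.26324631 / 0.98924631 = 0.266108.
  Update: phi_21 = phi_11 - phi_22 phi_11 = 0.1037 - (0.266108)(0.1037) = 0.076105.
Step k = 3:
  phi_33 = [rho(3) - phi_21 rho(2) - phi_22 rho(1)] / [1 - phi_21 rho(1) - phi_22 rho(2)]
    numerator   = -0.2999 - (0.076105)(0.274) - (0.266108)(0.1037) = -0.34834806
    denominator = 1 - (0.076105)(0.1037) - (0.266108)(0.274) = 0.91919437
  phi_33 = -0.34834806 / 0.91919437 = -0.379.
Therefore phi_{33} = -0.3790.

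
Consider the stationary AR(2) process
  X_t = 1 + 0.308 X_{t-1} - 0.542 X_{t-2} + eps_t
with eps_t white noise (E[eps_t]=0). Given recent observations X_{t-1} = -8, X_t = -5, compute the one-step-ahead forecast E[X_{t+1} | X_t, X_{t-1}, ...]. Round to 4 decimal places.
E[X_{t+1} \mid \mathcal F_t] = 3.7960

For an AR(p) model X_t = c + sum_i phi_i X_{t-i} + eps_t, the
one-step-ahead conditional mean is
  E[X_{t+1} | X_t, ...] = c + sum_i phi_i X_{t+1-i}.
Substitute known values:
  E[X_{t+1} | ...] = 1 + (0.308) * (-5) + (-0.542) * (-8)
                   = 3.7960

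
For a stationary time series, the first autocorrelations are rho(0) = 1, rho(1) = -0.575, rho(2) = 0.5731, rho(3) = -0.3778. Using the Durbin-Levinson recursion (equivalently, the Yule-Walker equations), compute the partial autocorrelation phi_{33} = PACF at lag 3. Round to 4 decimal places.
\phi_{33} = 0.0699

The PACF at lag k is phi_{kk}, the last component of the solution
to the Yule-Walker system G_k phi = r_k where
  (G_k)_{ij} = rho(|i - j|), (r_k)_i = rho(i), i,j = 1..k.
Equivalently, Durbin-Levinson gives phi_{kk} iteratively:
  phi_{11} = rho(1)
  phi_{kk} = [rho(k) - sum_{j=1..k-1} phi_{k-1,j} rho(k-j)]
            / [1 - sum_{j=1..k-1} phi_{k-1,j} rho(j)],
  phi_{k,j} = phi_{k-1,j} - phi_{kk} phi_{k-1,k-j},  j = 1..k-1.
Step k = 1:
  phi_11 = rho(1) = -0.575.
Step k = 2:
  phi_22 = [rho(2) - phi_11 rho(1)] / [1 - phi_11 rho(1)] = [0.5731 - (-0.575)(-0.575)] / [1 - (-0.575)(-0.575)]
         = 0.242475 / 0.669375 = 0.362241.
  Update: phi_21 = phi_11 - phi_22 phi_11 = -0.575 - (0.362241)(-0.575) = -0.366711.
Step k = 3:
  phi_33 = [rho(3) - phi_21 rho(2) - phi_22 rho(1)] / [1 - phi_21 rho(1) - phi_22 rho(2)]
    numerator   = -0.3778 - (-0.366711)(0.5731) - (0.362241)(-0.575) = 0.04065087
    denominator = 1 - (-0.366711)(-0.575) - (0.362241)(0.5731) = 0.58154064
  phi_33 = 0.04065087 / 0.58154064 = 0.0699.
Therefore phi_{33} = 0.0699.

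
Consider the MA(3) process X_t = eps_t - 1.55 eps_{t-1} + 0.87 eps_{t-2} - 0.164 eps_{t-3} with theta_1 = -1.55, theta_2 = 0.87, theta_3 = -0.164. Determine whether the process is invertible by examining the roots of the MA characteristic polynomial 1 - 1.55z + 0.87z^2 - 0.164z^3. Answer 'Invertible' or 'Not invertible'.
\text{Invertible}

The MA(q) characteristic polynomial is P(z) = 1 - 1.55z + 0.87z^2 - 0.164z^3.
Invertibility requires all roots to lie outside the unit circle, i.e. |z| > 1 for every root.
Degree 3: look for a simple real root z0 first, then factor out (1 - z/z0) and solve the remaining quadratic.
Testing z0 = 2.5: P(2.5) = 1 + (-1.55)(2.5) + (0.87)(2.5)^2 + (-0.164)(2.5)^3
  = 1 + (-3.875) + (5.4375) + (-2.5625) = 0.  So z_0 = 2.5 is a root, |z_0| = 2.5.
Divide out the factor (1 - 0.4 z) = (1 - z/z0) (since 1/z0 = 0.4):
  P(z) = (1 - 0.4 z)(1 + (-1.15) z + (0.41) z^2)
  [check: z-coef -1.15 - (0.4) = -1.55; z^2-coef 0.41 - (0.4)(-1.15) = 0.87; z^3-coef -(0.4)(0.41) = -0.164.]
Remaining roots from the quadratic factor 1 + (-1.15) z + (0.41) z^2:
  Set 1 + (-1.15) z + (0.41) z^2 = 0, i.e. a z^2 + b z + c = 0 with a = 0.41, b = -1.15, c = 1.
  Discriminant D = b^2 - 4ac = (-1.15)^2 - 4*(0.41)*1 = 1.3225 - (1.64) = -0.3175.
  D < 0, so the roots are the complex-conjugate pair z = (-b +/- i sqrt(-D)) / (2a) = 1.4024 +/- 0.6872i.
  For a conjugate pair |z|^2 = z * conj(z) = (product of roots) = c/a = 1/(0.41) = 2.439024, so |z| = sqrt(2.439024) = 1.5617 for both roots.
Moduli of all roots: 2.5000, 1.5617, 1.5617.
All moduli strictly greater than 1? Yes.
Verdict: Invertible.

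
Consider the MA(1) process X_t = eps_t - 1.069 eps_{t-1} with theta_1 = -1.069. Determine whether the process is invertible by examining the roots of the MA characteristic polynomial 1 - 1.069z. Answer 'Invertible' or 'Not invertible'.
\text{Not invertible}

The MA(q) characteristic polynomial is P(z) = 1 - 1.069z.
Invertibility requires all roots to lie outside the unit circle, i.e. |z| > 1 for every root.
This is linear in z: 1 + (-1.069) z = 0  =>  z = -1/(-1.069) = 0.935454,  |z| = 0.935454.
Moduli of all roots: 0.9355.
All moduli strictly greater than 1? No.
Verdict: Not invertible.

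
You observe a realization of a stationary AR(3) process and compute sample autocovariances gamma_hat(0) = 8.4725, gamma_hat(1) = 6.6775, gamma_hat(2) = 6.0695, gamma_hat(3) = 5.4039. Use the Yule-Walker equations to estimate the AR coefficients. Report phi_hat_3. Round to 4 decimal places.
\hat\phi_{3} = 0.0480

The Yule-Walker equations for an AR(p) process read, in matrix form,
  Gamma_p phi = r_p,   with   (Gamma_p)_{ij} = gamma(|i - j|),
                       (r_p)_i = gamma(i),   i,j = 1..p.
Substitute the sample gammas (Toeplitz matrix and right-hand side of size 3):
  Gamma_p = [[8.4725, 6.6775, 6.0695], [6.6775, 8.4725, 6.6775], [6.0695, 6.6775, 8.4725]]
  r_p     = [6.6775, 6.0695, 5.4039]
Written out (R1..R3):
  (R1) 8.4725 phi_1 + 6.6775 phi_2 + 6.0695 phi_3 = 6.6775
  (R2) 6.6775 phi_1 + 8.4725 phi_2 + 6.6775 phi_3 = 6.0695
  (R3) 6.0695 phi_1 + 6.6775 phi_2 + 8.4725 phi_3 = 5.4039
Gaussian elimination:
  R2 <- R2 - (6.6775/8.4725) R1 = R2 - (0.788138) R1:  3.209708 phi_2 + 1.893896 phi_3 = 0.806708
  R3 <- R3 - (6.0695/8.4725) R1 = R3 - (0.716377) R1:  1.893896 phi_2 + 4.124453 phi_3 = 0.620296
  R3 <- R3 - (1.893896/3.209708) R2 = R3 - (0.590052) R2:  3.006955 phi_3 = 0.144296
Back-substitution:
  phi_hat_3 = 0.144296 / 3.006955 = 0.047987
  phi_hat_2 = (0.806708 - (1.893896)(0.047987)) / 3.209708 = 0.223019
  phi_hat_1 = (6.6775 - (6.6775)(0.223019) - (6.0695)(0.047987)) / 8.4725 = 0.577992
So phi_hat = [0.5780, 0.2230, 0.0480].
Therefore phi_hat_3 = 0.0480.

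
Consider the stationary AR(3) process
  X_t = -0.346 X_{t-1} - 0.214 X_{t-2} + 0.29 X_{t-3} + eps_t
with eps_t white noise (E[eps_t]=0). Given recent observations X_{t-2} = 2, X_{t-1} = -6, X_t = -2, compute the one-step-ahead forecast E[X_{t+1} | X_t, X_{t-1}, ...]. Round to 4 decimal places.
E[X_{t+1} \mid \mathcal F_t] = 2.5560

For an AR(p) model X_t = c + sum_i phi_i X_{t-i} + eps_t, the
one-step-ahead conditional mean is
  E[X_{t+1} | X_t, ...] = c + sum_i phi_i X_{t+1-i}.
Substitute known values:
  E[X_{t+1} | ...] = (-0.346) * (-2) + (-0.214) * (-6) + (0.29) * (2)
                   = 2.5560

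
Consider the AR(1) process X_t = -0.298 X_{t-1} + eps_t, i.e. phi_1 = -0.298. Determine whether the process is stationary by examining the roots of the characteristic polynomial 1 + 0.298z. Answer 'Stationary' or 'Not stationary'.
\text{Stationary}

The AR(p) characteristic polynomial is P(z) = 1 + 0.298z.
Stationarity requires all roots to lie outside the unit circle, i.e. |z| > 1 for every root.
This is linear in z: 1 + (0.298) z = 0  =>  z = -1/(0.298) = -3.355705,  |z| = 3.355705.
Moduli of all roots: 3.3557.
All moduli strictly greater than 1? Yes.
Verdict: Stationary.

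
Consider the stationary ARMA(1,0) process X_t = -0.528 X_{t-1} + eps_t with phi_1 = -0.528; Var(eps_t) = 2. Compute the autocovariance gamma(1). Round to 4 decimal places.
\gamma(1) = -1.4642

Multiply the model equation by X_{t-k} and take expectations. With theta_0 = psi_0 = 1 and psi_j the MA(infinity) weights, this gives
  gamma(k) - sum_i phi_i gamma(k-i) = c_k,
  c_k = sigma^2 * sum_{j=k..q} theta_j psi_{j-k}   (c_k = 0 for k > q),
using gamma(-m) = gamma(m).
Pure AR (q = 0): c_0 = sigma^2 = 2, c_k = 0 for k >= 1.
Equations for k = 0 and k = 1 (AR order 1):
  gamma(0) = phi_1 gamma(1) + c_0
  gamma(1) = phi_1 gamma(0) + c_1
Substituting the second into the first: gamma(0) (1 - phi_1^2) = c_0 + phi_1 c_1, so
  gamma(0) = c_0 / (1 - phi_1^2) = 2 / (1 - (-0.528)^2) = 2 / 0.721216 = 2.773094.
  gamma(1) = phi_1 gamma(0) = (-0.528)(2.773094) = -1.464194.
Therefore gamma(1) = -1.4642 (to 4 decimal places).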